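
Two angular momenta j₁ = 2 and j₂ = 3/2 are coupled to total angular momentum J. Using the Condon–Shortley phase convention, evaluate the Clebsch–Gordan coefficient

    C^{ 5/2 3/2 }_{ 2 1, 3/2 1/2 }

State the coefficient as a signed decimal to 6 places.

+0.169031

triangle: 1!×3!×2!/7! = 12/5040
(j±m)!: 3!×1!×2!×1!×4!×1! = 288
prefactor² = (2J+1)×Δ×N² = 144/35
  k=0: +1/(0!×1!×1!×2!×2!×0!) = 1/4
  k=1: −1/(1!×0!×0!×1!×3!×1!) = -1/6
Σ = 1/12  ⇒  CG² = 144/35×1/12² = 1/35
CG = +√(1/35) = +0.169031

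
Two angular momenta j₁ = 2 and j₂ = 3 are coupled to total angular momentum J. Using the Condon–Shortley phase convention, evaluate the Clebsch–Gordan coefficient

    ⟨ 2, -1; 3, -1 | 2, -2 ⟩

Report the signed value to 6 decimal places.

+0.462910

√[5·3!1!3!/8! · 1!3!2!4!0!4!] = √(216/7)
  +(−1)^2/∏(2,1,1,0,0,3)! = 1/12  (running 1/12)
⟨..|..⟩ = √(216/7)·(1/12) = +0.462910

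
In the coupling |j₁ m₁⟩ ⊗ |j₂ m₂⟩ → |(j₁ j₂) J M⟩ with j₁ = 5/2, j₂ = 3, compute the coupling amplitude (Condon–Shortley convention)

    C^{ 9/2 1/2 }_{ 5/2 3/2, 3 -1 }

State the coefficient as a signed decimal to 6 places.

+0.594588  (= +√(35/99))

j₁+j₂−J=1  J+j₁−j₂=4  J−j₁+j₂=5  j₁+j₂+J+1=11
(j₁±m₁, j₂±m₂, J±M) = (4,1,2,4,5,4)
P² = 184320/77
sum k=0..1:
  [0] +1/72 = 1/72
  [1] −1/576 = -1/576
S = 7/576
C² = P²·S² = 35/99 ; C = +0.594588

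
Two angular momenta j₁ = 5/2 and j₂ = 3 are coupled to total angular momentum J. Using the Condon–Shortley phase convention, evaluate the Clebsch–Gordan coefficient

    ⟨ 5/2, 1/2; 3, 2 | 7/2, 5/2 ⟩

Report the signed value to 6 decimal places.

j₁+j₂−J=2  J+j₁−j₂=3  J−j₁+j₂=4  j₁+j₂+J+1=10
(j₁±m₁, j₂±m₂, J±M) = (3,2,5,1,6,1)
P² = 4608/7
sum k=1..2:
  [1] −1/48 = -1/48
  [2] +1/72 = 1/72
S = -1/144
C² = P²·S² = 2/63 ; C = -0.178174

−√(2/63) = -0.178174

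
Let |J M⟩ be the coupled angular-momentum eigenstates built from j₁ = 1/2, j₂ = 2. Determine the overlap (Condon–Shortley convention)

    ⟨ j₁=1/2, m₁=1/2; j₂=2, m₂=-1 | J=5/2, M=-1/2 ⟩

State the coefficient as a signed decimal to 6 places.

+0.632456

j₁+j₂−J=0  J+j₁−j₂=1  J−j₁+j₂=4  j₁+j₂+J+1=6
(j₁±m₁, j₂±m₂, J±M) = (1,0,1,3,2,3)
P² = 72/5
sum k=0..0:
  [0] +1/6 = 1/6
S = 1/6
C² = P²·S² = 2/5 ; C = +0.632456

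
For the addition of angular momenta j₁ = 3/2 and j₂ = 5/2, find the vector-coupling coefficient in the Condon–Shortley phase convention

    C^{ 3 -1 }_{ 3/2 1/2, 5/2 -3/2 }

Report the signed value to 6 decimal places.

+√(49/120) ≈ +0.639010

√[7·1!2!4!/8! · 2!1!1!4!2!4!] = √(96/5)
  +(−1)^0/∏(0,1,1,1,1,3)! = 1/6  (running 1/6)
  +(−1)^1/∏(1,0,0,0,2,4)! = -1/48  (running 7/48)
⟨..|..⟩ = √(96/5)·(7/48) = +0.639010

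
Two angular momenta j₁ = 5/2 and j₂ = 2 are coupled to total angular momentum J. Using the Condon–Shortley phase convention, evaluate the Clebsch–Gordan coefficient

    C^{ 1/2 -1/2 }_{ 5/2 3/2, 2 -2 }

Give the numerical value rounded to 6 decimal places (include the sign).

triangle: 4!×1!×0!/6! = 24/720
(j±m)!: 4!×1!×0!×4!×0!×1! = 576
prefactor² = (2J+1)×Δ×N² = 192/5
  k=0: +1/(0!×4!×1!×0!×0!×0!) = 1/24
Σ = 1/24  ⇒  CG² = 192/5×1/24² = 1/15
CG = +√(1/15) = +0.258199

+√(1/15) ≈ +0.258199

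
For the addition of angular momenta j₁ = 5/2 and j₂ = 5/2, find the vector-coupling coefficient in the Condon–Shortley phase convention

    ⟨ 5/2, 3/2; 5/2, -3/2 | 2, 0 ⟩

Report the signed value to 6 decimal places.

+√(1/84) ≈ +0.109109

√[5·3!2!2!/8! · 4!1!1!4!2!2!] = √(48/7)
  +(−1)^0/∏(0,3,1,1,1,1)! = 1/6  (running 1/6)
  +(−1)^1/∏(1,2,0,0,2,2)! = -1/8  (running 1/24)
⟨..|..⟩ = √(48/7)·(1/24) = +0.109109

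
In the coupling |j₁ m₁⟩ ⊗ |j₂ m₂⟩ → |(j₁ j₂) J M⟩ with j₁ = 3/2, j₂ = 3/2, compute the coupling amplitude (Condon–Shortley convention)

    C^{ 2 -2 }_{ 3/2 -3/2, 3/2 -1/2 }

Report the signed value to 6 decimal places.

j₁+j₂−J=1  J+j₁−j₂=2  J−j₁+j₂=2  j₁+j₂+J+1=6
(j₁±m₁, j₂±m₂, J±M) = (0,3,1,2,0,4)
P² = 8
sum k=1..1:
  [1] −1/4 = -1/4
S = -1/4
C² = P²·S² = 1/2 ; C = -0.707107

-0.707107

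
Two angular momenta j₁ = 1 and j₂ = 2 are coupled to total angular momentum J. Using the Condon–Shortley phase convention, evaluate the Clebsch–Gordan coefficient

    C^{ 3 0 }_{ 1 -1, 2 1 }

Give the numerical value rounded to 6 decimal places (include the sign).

+√(1/5) ≈ +0.447214

√[7·0!2!4!/7! · 0!2!3!1!3!3!] = √(144/5)
  +(−1)^0/∏(0,0,2,3,0,1)! = 1/12  (running 1/12)
⟨..|..⟩ = √(144/5)·(1/12) = +0.447214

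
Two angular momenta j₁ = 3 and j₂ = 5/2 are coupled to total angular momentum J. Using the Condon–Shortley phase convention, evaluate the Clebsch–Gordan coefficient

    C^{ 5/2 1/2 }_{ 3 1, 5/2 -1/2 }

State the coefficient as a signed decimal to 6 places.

triangle: 3!*3!*2!/9! = 72/362880
(j±m)!: 4!*2!*2!*3!*3!*2! = 6912
prefactor² = (2J+1)*Δ*N² = 288/35
  k=0: +1/(0!*3!*2!*2!*1!*0!) = 1/24
  k=1: −1/(1!*2!*1!*1!*2!*1!) = -1/4
  k=2: +1/(2!*1!*0!*0!*3!*2!) = 1/24
Σ = -1/6  ⇒  CG² = 288/35*(-1/6)² = 8/35
CG = −√(8/35) = -0.478091

-0.478091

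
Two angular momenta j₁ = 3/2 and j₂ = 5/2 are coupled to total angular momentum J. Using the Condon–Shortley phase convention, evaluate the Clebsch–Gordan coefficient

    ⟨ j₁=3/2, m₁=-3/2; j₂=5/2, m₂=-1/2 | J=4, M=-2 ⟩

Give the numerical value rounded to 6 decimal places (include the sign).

√[9·0!3!5!/9! · 0!3!2!3!2!6!] = √(12960/7)
  +(−1)^0/∏(0,0,3,2,0,3)! = 1/72  (running 1/72)
⟨..|..⟩ = √(12960/7)·(1/72) = +0.597614

+√(5/14) ≈ +0.597614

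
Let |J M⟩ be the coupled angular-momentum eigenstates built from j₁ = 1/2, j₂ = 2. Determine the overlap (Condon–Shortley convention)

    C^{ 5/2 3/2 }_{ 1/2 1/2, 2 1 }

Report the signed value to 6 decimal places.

+0.894427

√[6·0!1!4!/6! · 1!0!3!1!4!1!] = √(144/5)
  +(−1)^0/∏(0,0,0,3,1,1)! = 1/6  (running 1/6)
⟨..|..⟩ = √(144/5)·(1/6) = +0.894427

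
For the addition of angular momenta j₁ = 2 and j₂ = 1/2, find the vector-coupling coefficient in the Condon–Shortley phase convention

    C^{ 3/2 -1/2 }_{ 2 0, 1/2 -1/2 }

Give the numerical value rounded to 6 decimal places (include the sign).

√[4·1!3!0!/5! · 2!2!0!1!1!2!] = √(8/5)
  +(−1)^0/∏(0,1,2,0,1,0)! = 1/2  (running 1/2)
⟨..|..⟩ = √(8/5)·(1/2) = +0.632456

+0.632456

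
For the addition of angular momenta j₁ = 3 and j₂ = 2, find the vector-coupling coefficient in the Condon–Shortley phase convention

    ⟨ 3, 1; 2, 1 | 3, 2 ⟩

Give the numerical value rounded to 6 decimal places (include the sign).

−√(1/4) ≈ -0.500000

triangle: 2!*4!*2!/9! = 96/362880
(j±m)!: 4!*2!*3!*1!*5!*1! = 34560
prefactor² = (2J+1)*Δ*N² = 64
  k=1: −1/(1!*1!*1!*2!*3!*0!) = -1/12
  k=2: +1/(2!*0!*0!*1!*4!*1!) = 1/48
Σ = -1/16  ⇒  CG² = 64*(-1/16)² = 1/4
CG = −√(1/4) = -0.500000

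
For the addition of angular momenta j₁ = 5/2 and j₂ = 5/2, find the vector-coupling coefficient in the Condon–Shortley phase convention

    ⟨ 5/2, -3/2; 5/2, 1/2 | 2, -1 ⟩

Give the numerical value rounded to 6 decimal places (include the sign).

+0.377964  (= +√(1/7))

j₁+j₂−J=3  J+j₁−j₂=2  J−j₁+j₂=2  j₁+j₂+J+1=8
(j₁±m₁, j₂±m₂, J±M) = (1,4,3,2,1,3)
P² = 36/7
sum k=2..3:
  [2] +1/4 = 1/4
  [3] −1/12 = -1/12
S = 1/6
C² = P²·S² = 1/7 ; C = +0.377964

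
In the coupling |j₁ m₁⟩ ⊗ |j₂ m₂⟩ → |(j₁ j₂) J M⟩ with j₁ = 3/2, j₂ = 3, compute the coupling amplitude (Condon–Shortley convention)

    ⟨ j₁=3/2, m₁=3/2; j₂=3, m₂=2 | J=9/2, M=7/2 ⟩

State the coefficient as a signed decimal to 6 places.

+0.816497

j₁+j₂−J=0  J+j₁−j₂=3  J−j₁+j₂=6  j₁+j₂+J+1=10
(j₁±m₁, j₂±m₂, J±M) = (3,0,5,1,8,1)
P² = 345600
sum k=0..0:
  [0] +1/720 = 1/720
S = 1/720
C² = P²·S² = 2/3 ; C = +0.816497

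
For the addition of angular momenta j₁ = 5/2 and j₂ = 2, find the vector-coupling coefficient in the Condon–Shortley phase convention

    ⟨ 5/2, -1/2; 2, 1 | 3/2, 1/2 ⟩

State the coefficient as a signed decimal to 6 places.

j₁+j₂−J=3  J+j₁−j₂=2  J−j₁+j₂=1  j₁+j₂+J+1=7
(j₁±m₁, j₂±m₂, J±M) = (2,3,3,1,2,1)
P² = 48/35
sum k=2..3:
  [2] +1/2 = 1/2
  [3] −1/12 = -1/12
S = 5/12
C² = P²·S² = 5/21 ; C = +0.487950

+0.487950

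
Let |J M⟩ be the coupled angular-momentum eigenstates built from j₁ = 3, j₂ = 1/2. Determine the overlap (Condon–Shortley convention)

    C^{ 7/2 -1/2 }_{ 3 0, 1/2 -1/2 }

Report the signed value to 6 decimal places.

triangle: 0!×6!×1!/8! = 720/40320
(j±m)!: 3!×3!×0!×1!×3!×4! = 5184
prefactor² = (2J+1)×Δ×N² = 5184/7
  k=0: +1/(0!×0!×3!×0!×3!×1!) = 1/36
Σ = 1/36  ⇒  CG² = 5184/7×1/36² = 4/7
CG = +√(4/7) = +0.755929

+√(4/7) ≈ +0.755929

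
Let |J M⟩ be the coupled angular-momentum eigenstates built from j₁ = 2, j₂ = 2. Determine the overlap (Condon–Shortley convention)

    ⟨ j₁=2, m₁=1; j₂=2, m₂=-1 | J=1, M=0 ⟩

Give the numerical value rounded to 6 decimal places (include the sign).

triangle: 3!·1!·1!/6! = 6/720
(j±m)!: 3!·1!·1!·3!·1!·1! = 36
prefactor² = (2J+1)·Δ·N² = 9/10
  k=0: +1/(0!·3!·1!·1!·0!·0!) = 1/6
  k=1: −1/(1!·2!·0!·0!·1!·1!) = -1/2
Σ = -1/3  ⇒  CG² = 9/10·(-1/3)² = 1/10
CG = −√(1/10) = -0.316228

-0.316228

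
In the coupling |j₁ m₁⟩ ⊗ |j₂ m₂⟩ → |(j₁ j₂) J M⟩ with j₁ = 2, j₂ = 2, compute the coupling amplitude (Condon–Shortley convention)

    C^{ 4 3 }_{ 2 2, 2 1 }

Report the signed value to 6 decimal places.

+0.707107

j₁+j₂−J=0  J+j₁−j₂=4  J−j₁+j₂=4  j₁+j₂+J+1=9
(j₁±m₁, j₂±m₂, J±M) = (4,0,3,1,7,1)
P² = 10368
sum k=0..0:
  [0] +1/144 = 1/144
S = 1/144
C² = P²·S² = 1/2 ; C = +0.707107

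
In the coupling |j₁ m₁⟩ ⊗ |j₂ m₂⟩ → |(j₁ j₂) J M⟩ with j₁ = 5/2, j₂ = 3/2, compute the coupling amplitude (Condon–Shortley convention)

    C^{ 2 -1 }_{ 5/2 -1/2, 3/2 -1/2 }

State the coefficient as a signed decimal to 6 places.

-0.545545

j₁+j₂−J=2  J+j₁−j₂=3  J−j₁+j₂=1  j₁+j₂+J+1=7
(j₁±m₁, j₂±m₂, J±M) = (2,3,1,2,1,3)
P² = 12/7
sum k=0..1:
  [0] +1/12 = 1/12
  [1] −1/2 = -1/2
S = -5/12
C² = P²·S² = 25/84 ; C = -0.545545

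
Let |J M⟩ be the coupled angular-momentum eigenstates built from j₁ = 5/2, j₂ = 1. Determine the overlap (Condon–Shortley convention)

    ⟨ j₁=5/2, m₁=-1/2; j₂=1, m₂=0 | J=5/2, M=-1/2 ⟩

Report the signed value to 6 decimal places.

j₁+j₂−J=1  J+j₁−j₂=4  J−j₁+j₂=1  j₁+j₂+J+1=7
(j₁±m₁, j₂±m₂, J±M) = (2,3,1,1,2,3)
P² = 144/35
sum k=0..1:
  [0] +1/6 = 1/6
  [1] −1/4 = -1/4
S = -1/12
C² = P²·S² = 1/35 ; C = -0.169031

-0.169031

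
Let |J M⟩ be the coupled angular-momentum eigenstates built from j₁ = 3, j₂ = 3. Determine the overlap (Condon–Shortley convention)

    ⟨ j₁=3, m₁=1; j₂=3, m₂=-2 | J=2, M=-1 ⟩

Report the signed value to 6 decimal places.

√[5·4!2!2!/9! · 4!2!1!5!1!3!] = √(320/7)
  +(−1)^0/∏(0,4,2,1,0,1)! = 1/48  (running 1/48)
  +(−1)^1/∏(1,3,1,0,1,2)! = -1/12  (running -1/16)
⟨..|..⟩ = √(320/7)·(-1/16) = -0.422577

−√(5/28) ≈ -0.422577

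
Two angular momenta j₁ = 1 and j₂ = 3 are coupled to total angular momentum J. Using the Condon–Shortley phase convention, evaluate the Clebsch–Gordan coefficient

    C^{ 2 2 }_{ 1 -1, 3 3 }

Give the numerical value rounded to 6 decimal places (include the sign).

+√(5/7) ≈ +0.845154

triangle: 2!×0!×4!/7! = 48/5040
(j±m)!: 0!×2!×6!×0!×4!×0! = 34560
prefactor² = (2J+1)×Δ×N² = 11520/7
  k=2: +1/(2!×0!×0!×4!×0!×0!) = 1/48
Σ = 1/48  ⇒  CG² = 11520/7×1/48² = 5/7
CG = +√(5/7) = +0.845154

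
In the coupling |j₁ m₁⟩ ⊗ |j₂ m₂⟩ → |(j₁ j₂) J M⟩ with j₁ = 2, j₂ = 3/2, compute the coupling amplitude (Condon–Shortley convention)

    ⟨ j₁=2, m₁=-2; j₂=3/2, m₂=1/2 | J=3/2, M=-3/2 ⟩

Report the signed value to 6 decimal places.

j₁+j₂−J=2  J+j₁−j₂=2  J−j₁+j₂=1  j₁+j₂+J+1=6
(j₁±m₁, j₂±m₂, J±M) = (0,4,2,1,0,3)
P² = 32/5
sum k=2..2:
  [2] +1/4 = 1/4
S = 1/4
C² = P²·S² = 2/5 ; C = +0.632456

+√(2/5) = +0.632456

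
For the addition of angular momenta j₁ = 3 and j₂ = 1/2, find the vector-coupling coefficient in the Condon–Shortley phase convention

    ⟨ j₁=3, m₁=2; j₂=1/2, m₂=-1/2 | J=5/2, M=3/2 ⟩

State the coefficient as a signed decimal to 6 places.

j₁+j₂−J=1  J+j₁−j₂=5  J−j₁+j₂=0  j₁+j₂+J+1=7
(j₁±m₁, j₂±m₂, J±M) = (5,1,0,1,4,1)
P² = 2880/7
sum k=0..0:
  [0] +1/24 = 1/24
S = 1/24
C² = P²·S² = 5/7 ; C = +0.845154

+0.845154  (= +√(5/7))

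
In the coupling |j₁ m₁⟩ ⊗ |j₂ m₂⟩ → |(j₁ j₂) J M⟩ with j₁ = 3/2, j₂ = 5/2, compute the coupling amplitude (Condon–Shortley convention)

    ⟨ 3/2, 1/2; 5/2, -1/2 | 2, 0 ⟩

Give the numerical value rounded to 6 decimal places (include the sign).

j₁+j₂−J=2  J+j₁−j₂=1  J−j₁+j₂=3  j₁+j₂+J+1=7
(j₁±m₁, j₂±m₂, J±M) = (2,1,2,3,2,2)
P² = 8/7
sum k=0..1:
  [0] +1/4 = 1/4
  [1] −1/2 = -1/2
S = -1/4
C² = P²·S² = 1/14 ; C = -0.267261

−√(1/14) ≈ -0.267261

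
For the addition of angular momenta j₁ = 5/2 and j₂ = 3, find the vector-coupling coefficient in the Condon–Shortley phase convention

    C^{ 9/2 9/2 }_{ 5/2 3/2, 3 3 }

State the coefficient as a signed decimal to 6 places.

−√(6/11) ≈ -0.738549

j₁+j₂−J=1  J+j₁−j₂=4  J−j₁+j₂=5  j₁+j₂+J+1=11
(j₁±m₁, j₂±m₂, J±M) = (4,1,6,0,9,0)
P² = 49766400/11
sum k=1..1:
  [1] −1/2880 = -1/2880
S = -1/2880
C² = P²·S² = 6/11 ; C = -0.738549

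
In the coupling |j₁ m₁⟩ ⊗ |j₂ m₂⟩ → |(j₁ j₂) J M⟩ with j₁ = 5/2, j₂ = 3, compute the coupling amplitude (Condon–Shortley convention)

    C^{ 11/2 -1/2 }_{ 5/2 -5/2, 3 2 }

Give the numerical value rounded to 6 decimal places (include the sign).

+√(1/77) = +0.113961

j₁+j₂−J=0  J+j₁−j₂=5  J−j₁+j₂=6  j₁+j₂+J+1=12
(j₁±m₁, j₂±m₂, J±M) = (0,5,5,1,5,6)
P² = 207360000/77
sum k=0..0:
  [0] +1/14400 = 1/14400
S = 1/14400
C² = P²·S² = 1/77 ; C = +0.113961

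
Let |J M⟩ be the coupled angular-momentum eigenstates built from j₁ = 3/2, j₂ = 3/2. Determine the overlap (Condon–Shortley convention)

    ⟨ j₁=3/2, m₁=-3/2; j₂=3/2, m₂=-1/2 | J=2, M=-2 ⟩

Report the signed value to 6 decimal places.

j₁+j₂−J=1  J+j₁−j₂=2  J−j₁+j₂=2  j₁+j₂+J+1=6
(j₁±m₁, j₂±m₂, J±M) = (0,3,1,2,0,4)
P² = 8
sum k=1..1:
  [1] −1/4 = -1/4
S = -1/4
C² = P²·S² = 1/2 ; C = -0.707107

-0.707107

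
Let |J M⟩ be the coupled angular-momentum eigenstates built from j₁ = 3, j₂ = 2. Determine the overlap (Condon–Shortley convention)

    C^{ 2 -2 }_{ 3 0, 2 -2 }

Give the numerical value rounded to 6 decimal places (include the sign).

j₁+j₂−J=3  J+j₁−j₂=3  J−j₁+j₂=1  j₁+j₂+J+1=8
(j₁±m₁, j₂±m₂, J±M) = (3,3,0,4,0,4)
P² = 648/7
sum k=0..0:
  [0] +1/36 = 1/36
S = 1/36
C² = P²·S² = 1/14 ; C = +0.267261

+0.267261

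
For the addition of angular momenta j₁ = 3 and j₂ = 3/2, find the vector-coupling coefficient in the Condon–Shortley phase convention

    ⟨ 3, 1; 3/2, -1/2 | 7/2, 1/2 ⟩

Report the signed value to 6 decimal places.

√[8·1!5!2!/9! · 4!2!1!2!4!3!] = √(512/7)
  +(−1)^0/∏(0,1,2,1,3,1)! = 1/12  (running 1/12)
  +(−1)^1/∏(1,0,1,0,4,2)! = -1/48  (running 1/16)
⟨..|..⟩ = √(512/7)·(1/16) = +0.534522

+0.534522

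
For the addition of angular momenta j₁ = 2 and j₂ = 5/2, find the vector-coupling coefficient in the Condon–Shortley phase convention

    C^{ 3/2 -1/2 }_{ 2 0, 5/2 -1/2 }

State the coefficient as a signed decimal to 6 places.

√[4·3!1!2!/7! · 2!2!2!3!1!2!] = √(32/35)
  +(−1)^1/∏(1,2,1,1,0,1)! = -1/2  (running -1/2)
  +(−1)^2/∏(2,1,0,0,1,2)! = 1/4  (running -1/4)
⟨..|..⟩ = √(32/35)·(-1/4) = -0.239046

−√(2/35) ≈ -0.239046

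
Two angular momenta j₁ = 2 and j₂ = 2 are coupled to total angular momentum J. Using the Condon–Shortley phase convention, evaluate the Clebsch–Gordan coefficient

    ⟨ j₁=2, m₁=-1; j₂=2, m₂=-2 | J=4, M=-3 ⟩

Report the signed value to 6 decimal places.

+0.707107  (= +√(1/2))

triangle: 0!·4!·4!/9! = 576/362880
(j±m)!: 1!·3!·0!·4!·1!·7! = 725760
prefactor² = (2J+1)·Δ·N² = 10368
  k=0: +1/(0!·0!·3!·0!·1!·4!) = 1/144
Σ = 1/144  ⇒  CG² = 10368·1/144² = 1/2
CG = +√(1/2) = +0.707107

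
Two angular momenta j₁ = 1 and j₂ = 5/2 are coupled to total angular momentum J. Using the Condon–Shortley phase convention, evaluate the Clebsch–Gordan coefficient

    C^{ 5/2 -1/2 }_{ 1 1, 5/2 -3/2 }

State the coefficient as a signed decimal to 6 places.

+√(16/35) ≈ +0.676123

triangle: 1!×1!×4!/7! = 24/5040
(j±m)!: 2!×0!×1!×4!×2!×3! = 576
prefactor² = (2J+1)×Δ×N² = 576/35
  k=0: +1/(0!×1!×0!×1!×1!×3!) = 1/6
Σ = 1/6  ⇒  CG² = 576/35×1/6² = 16/35
CG = +√(16/35) = +0.676123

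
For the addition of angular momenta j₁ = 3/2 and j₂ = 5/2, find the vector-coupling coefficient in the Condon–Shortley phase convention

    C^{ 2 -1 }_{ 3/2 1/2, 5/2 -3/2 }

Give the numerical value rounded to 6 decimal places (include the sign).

+0.154303  (= +√(1/42))

√[5·2!1!3!/7! · 2!1!1!4!1!3!] = √(24/7)
  +(−1)^0/∏(0,2,1,1,0,2)! = 1/4  (running 1/4)
  +(−1)^1/∏(1,1,0,0,1,3)! = -1/6  (running 1/12)
⟨..|..⟩ = √(24/7)·(1/12) = +0.154303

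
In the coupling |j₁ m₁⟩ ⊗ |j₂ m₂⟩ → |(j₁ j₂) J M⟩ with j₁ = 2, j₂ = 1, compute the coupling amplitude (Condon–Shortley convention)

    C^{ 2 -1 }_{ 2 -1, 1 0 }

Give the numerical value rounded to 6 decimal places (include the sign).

j₁+j₂−J=1  J+j₁−j₂=3  J−j₁+j₂=1  j₁+j₂+J+1=6
(j₁±m₁, j₂±m₂, J±M) = (1,3,1,1,1,3)
P² = 3/2
sum k=0..1:
  [0] +1/6 = 1/6
  [1] −1/2 = -1/2
S = -1/3
C² = P²·S² = 1/6 ; C = -0.408248

−√(1/6) ≈ -0.408248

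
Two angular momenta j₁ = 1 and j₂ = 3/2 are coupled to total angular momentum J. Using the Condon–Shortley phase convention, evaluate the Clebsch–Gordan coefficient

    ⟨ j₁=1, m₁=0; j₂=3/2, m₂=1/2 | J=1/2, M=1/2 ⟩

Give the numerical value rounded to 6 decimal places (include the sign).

√[2·2!0!1!/4! · 1!1!2!1!1!0!] = √(1/3)
  +(−1)^1/∏(1,1,0,1,0,0)! = -1  (running -1)
⟨..|..⟩ = √(1/3)·(-1) = -0.577350

−√(1/3) = -0.577350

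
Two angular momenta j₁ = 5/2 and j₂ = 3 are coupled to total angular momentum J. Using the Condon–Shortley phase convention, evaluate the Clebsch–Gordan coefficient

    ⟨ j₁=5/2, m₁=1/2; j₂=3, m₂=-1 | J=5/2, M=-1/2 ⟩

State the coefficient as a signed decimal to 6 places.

j₁+j₂−J=3  J+j₁−j₂=2  J−j₁+j₂=3  j₁+j₂+J+1=9
(j₁±m₁, j₂±m₂, J±M) = (3,2,2,4,2,3)
P² = 288/35
sum k=0..2:
  [0] +1/24 = 1/24
  [1] −1/4 = -1/4
  [2] +1/24 = 1/24
S = -1/6
C² = P²·S² = 8/35 ; C = -0.478091

−√(8/35) = -0.478091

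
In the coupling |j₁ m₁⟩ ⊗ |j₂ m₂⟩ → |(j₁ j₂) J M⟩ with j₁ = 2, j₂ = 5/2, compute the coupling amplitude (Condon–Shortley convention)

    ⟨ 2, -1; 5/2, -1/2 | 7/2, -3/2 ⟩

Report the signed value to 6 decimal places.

-0.308607

√[8·1!3!4!/9! · 1!3!2!3!2!5!] = √(384/7)
  +(−1)^0/∏(0,1,3,2,0,2)! = 1/24  (running 1/24)
  +(−1)^1/∏(1,0,2,1,1,3)! = -1/12  (running -1/24)
⟨..|..⟩ = √(384/7)·(-1/24) = -0.308607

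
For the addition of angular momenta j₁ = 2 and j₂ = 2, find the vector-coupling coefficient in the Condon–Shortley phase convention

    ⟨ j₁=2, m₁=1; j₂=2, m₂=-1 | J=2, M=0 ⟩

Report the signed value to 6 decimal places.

+0.267261

√[5·2!2!2!/7! · 3!1!1!3!2!2!] = √(8/7)
  +(−1)^0/∏(0,2,1,1,1,1)! = 1/2  (running 1/2)
  +(−1)^1/∏(1,1,0,0,2,2)! = -1/4  (running 1/4)
⟨..|..⟩ = √(8/7)·(1/4) = +0.267261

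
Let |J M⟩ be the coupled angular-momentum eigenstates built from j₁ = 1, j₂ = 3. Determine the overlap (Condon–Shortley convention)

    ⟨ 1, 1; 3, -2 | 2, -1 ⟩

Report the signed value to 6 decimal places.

+√(10/21) ≈ +0.690066

triangle: 2!×0!×4!/7! = 48/5040
(j±m)!: 2!×0!×1!×5!×1!×3! = 1440
prefactor² = (2J+1)×Δ×N² = 480/7
  k=0: +1/(0!×2!×0!×1!×0!×3!) = 1/12
Σ = 1/12  ⇒  CG² = 480/7×1/12² = 10/21
CG = +√(10/21) = +0.690066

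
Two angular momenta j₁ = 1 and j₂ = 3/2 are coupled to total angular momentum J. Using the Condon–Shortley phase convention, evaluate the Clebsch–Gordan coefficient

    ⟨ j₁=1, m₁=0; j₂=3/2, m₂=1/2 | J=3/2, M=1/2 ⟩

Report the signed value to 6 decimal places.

−√(1/15) ≈ -0.258199

j₁+j₂−J=1  J+j₁−j₂=1  J−j₁+j₂=2  j₁+j₂+J+1=5
(j₁±m₁, j₂±m₂, J±M) = (1,1,2,1,2,1)
P² = 4/15
sum k=0..1:
  [0] +1/2 = 1/2
  [1] −1/1 = -1
S = -1/2
C² = P²·S² = 1/15 ; C = -0.258199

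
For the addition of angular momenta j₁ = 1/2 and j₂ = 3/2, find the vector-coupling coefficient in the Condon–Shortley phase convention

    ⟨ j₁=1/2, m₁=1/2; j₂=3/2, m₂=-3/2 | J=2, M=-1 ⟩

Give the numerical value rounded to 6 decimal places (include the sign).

j₁+j₂−J=0  J+j₁−j₂=1  J−j₁+j₂=3  j₁+j₂+J+1=5
(j₁±m₁, j₂±m₂, J±M) = (1,0,0,3,1,3)
P² = 9
sum k=0..0:
  [0] +1/6 = 1/6
S = 1/6
C² = P²·S² = 1/4 ; C = +0.500000

+√(1/4) = +0.500000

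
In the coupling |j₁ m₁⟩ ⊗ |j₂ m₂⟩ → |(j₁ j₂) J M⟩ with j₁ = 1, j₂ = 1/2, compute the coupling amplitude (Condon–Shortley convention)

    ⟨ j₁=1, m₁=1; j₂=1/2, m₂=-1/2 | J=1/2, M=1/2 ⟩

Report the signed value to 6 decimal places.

+√(2/3) = +0.816497

j₁+j₂−J=1  J+j₁−j₂=1  J−j₁+j₂=0  j₁+j₂+J+1=3
(j₁±m₁, j₂±m₂, J±M) = (2,0,0,1,1,0)
P² = 2/3
sum k=0..0:
  [0] +1/1 = 1
S = 1
C² = P²·S² = 2/3 ; C = +0.816497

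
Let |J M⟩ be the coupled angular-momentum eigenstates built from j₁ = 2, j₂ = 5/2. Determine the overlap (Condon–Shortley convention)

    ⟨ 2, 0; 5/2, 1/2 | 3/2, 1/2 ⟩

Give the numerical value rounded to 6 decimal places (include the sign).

j₁+j₂−J=3  J+j₁−j₂=1  J−j₁+j₂=2  j₁+j₂+J+1=7
(j₁±m₁, j₂±m₂, J±M) = (2,2,3,2,2,1)
P² = 32/35
sum k=1..2:
  [1] −1/4 = -1/4
  [2] +1/2 = 1/2
S = 1/4
C² = P²·S² = 2/35 ; C = +0.239046

+√(2/35) ≈ +0.239046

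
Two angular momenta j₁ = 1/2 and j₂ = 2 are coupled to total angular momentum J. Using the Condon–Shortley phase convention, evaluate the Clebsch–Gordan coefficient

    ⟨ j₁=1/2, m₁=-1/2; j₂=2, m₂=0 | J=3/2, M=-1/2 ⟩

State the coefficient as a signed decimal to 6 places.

triangle: 1!*0!*3!/5! = 6/120
(j±m)!: 0!*1!*2!*2!*1!*2! = 8
prefactor² = (2J+1)*Δ*N² = 8/5
  k=1: −1/(1!*0!*0!*1!*0!*2!) = -1/2
Σ = -1/2  ⇒  CG² = 8/5*(-1/2)² = 2/5
CG = −√(2/5) = -0.632456

-0.632456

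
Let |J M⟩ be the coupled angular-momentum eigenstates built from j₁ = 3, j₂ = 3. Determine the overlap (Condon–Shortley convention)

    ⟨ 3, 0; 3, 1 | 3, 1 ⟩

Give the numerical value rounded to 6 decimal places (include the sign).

+0.408248  (= +√(1/6))

j₁+j₂−J=3  J+j₁−j₂=3  J−j₁+j₂=3  j₁+j₂+J+1=10
(j₁±m₁, j₂±m₂, J±M) = (3,3,4,2,4,2)
P² = 864/25
sum k=1..3:
  [1] −1/24 = -1/24
  [2] +1/8 = 1/8
  [3] −1/72 = -1/72
S = 5/72
C² = P²·S² = 1/6 ; C = +0.408248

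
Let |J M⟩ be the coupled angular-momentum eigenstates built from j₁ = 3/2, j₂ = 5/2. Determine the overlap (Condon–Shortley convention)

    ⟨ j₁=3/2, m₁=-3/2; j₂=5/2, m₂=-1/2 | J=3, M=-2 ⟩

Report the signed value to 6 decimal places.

j₁+j₂−J=1  J+j₁−j₂=2  J−j₁+j₂=4  j₁+j₂+J+1=8
(j₁±m₁, j₂±m₂, J±M) = (0,3,2,3,1,5)
P² = 72
sum k=1..1:
  [1] −1/12 = -1/12
S = -1/12
C² = P²·S² = 1/2 ; C = -0.707107

−√(1/2) = -0.707107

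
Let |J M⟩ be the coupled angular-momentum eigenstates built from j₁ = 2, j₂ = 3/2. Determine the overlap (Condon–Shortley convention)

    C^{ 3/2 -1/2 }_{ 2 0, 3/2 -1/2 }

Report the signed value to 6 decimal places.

triangle: 2!*2!*1!/6! = 4/720
(j±m)!: 2!*2!*1!*2!*1!*2! = 16
prefactor² = (2J+1)*Δ*N² = 16/45
  k=0: +1/(0!*2!*2!*1!*0!*0!) = 1/4
  k=1: −1/(1!*1!*1!*0!*1!*1!) = -1
Σ = -3/4  ⇒  CG² = 16/45*(-3/4)² = 1/5
CG = −√(1/5) = -0.447214

-0.447214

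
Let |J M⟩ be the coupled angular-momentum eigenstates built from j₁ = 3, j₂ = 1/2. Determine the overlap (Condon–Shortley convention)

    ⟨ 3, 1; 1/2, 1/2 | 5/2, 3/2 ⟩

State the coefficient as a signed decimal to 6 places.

−√(2/7) = -0.534522

triangle: 1!·5!·0!/7! = 120/5040
(j±m)!: 4!·2!·1!·0!·4!·1! = 1152
prefactor² = (2J+1)·Δ·N² = 1152/7
  k=1: −1/(1!·0!·1!·0!·4!·0!) = -1/24
Σ = -1/24  ⇒  CG² = 1152/7·(-1/24)² = 2/7
CG = −√(2/7) = -0.534522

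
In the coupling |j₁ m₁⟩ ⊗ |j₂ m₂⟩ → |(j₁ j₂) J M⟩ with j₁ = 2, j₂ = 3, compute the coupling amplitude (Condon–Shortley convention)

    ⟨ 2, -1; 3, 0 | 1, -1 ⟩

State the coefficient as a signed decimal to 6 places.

triangle: 4!×0!×2!/7! = 48/5040
(j±m)!: 1!×3!×3!×3!×0!×2! = 432
prefactor² = (2J+1)×Δ×N² = 432/35
  k=3: −1/(3!×1!×0!×0!×0!×2!) = -1/12
Σ = -1/12  ⇒  CG² = 432/35×(-1/12)² = 3/35
CG = −√(3/35) = -0.292770

−√(3/35) = -0.292770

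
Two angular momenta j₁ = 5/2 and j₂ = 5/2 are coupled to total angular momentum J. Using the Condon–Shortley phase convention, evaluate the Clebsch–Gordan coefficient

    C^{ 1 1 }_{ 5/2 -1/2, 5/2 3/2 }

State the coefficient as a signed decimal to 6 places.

−√(8/35) ≈ -0.478091

triangle: 4!*1!*1!/7! = 24/5040
(j±m)!: 2!*3!*4!*1!*2!*0! = 576
prefactor² = (2J+1)*Δ*N² = 288/35
  k=3: −1/(3!*1!*0!*1!*1!*0!) = -1/6
Σ = -1/6  ⇒  CG² = 288/35*(-1/6)² = 8/35
CG = −√(8/35) = -0.478091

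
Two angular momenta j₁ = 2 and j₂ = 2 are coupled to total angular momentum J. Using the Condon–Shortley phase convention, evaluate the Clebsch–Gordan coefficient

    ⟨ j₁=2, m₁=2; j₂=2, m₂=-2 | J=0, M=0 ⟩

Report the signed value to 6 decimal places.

√[1·4!0!0!/5! · 4!0!0!4!0!0!] = √(576/5)
  +(−1)^0/∏(0,4,0,0,0,0)! = 1/24  (running 1/24)
⟨..|..⟩ = √(576/5)·(1/24) = +0.447214

+√(1/5) = +0.447214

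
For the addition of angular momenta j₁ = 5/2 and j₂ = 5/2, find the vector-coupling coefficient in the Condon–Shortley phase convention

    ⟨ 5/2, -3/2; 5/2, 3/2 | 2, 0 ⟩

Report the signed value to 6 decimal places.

−√(1/84) = -0.109109

j₁+j₂−J=3  J+j₁−j₂=2  J−j₁+j₂=2  j₁+j₂+J+1=8
(j₁±m₁, j₂±m₂, J±M) = (1,4,4,1,2,2)
P² = 48/7
sum k=2..3:
  [2] +1/8 = 1/8
  [3] −1/6 = -1/6
S = -1/24
C² = P²·S² = 1/84 ; C = -0.109109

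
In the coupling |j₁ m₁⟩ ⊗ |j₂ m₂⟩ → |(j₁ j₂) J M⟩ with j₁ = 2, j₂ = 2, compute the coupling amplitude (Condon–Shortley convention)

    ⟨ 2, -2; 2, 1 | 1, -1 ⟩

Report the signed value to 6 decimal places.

-0.447214  (= −√(1/5))

√[3·3!1!1!/6! · 0!4!3!1!0!2!] = √(36/5)
  +(−1)^3/∏(3,0,1,0,0,1)! = -1/6  (running -1/6)
⟨..|..⟩ = √(36/5)·(-1/6) = -0.447214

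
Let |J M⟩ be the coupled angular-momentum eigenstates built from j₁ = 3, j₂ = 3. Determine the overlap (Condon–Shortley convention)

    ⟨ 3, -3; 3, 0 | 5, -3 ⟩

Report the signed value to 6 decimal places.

√[11·1!5!5!/12! · 0!6!3!3!2!8!] = √(691200)
  +(−1)^1/∏(1,0,5,2,0,3)! = -1/1440  (running -1/1440)
⟨..|..⟩ = √(691200)·(-1/1440) = -0.577350

-0.577350  (= −√(1/3))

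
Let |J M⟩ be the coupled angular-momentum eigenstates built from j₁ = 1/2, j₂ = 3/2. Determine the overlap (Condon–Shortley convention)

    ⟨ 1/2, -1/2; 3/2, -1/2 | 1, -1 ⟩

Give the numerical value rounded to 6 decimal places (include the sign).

−√(1/4) ≈ -0.500000

triangle: 1!×0!×2!/4! = 2/24
(j±m)!: 0!×1!×1!×2!×0!×2! = 4
prefactor² = (2J+1)×Δ×N² = 1
  k=1: −1/(1!×0!×0!×0!×0!×2!) = -1/2
Σ = -1/2  ⇒  CG² = 1×(-1/2)² = 1/4
CG = −√(1/4) = -0.500000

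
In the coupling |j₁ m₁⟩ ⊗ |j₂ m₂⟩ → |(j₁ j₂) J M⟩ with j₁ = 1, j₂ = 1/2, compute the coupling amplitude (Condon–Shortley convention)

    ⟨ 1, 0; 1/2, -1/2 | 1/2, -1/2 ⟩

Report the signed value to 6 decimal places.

+0.577350

j₁+j₂−J=1  J+j₁−j₂=1  J−j₁+j₂=0  j₁+j₂+J+1=3
(j₁±m₁, j₂±m₂, J±M) = (1,1,0,1,0,1)
P² = 1/3
sum k=0..0:
  [0] +1/1 = 1
S = 1
C² = P²·S² = 1/3 ; C = +0.577350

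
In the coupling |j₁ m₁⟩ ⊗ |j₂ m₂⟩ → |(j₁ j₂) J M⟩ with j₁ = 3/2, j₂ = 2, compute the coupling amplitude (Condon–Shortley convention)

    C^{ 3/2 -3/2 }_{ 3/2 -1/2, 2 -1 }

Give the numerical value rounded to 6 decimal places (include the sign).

−√(2/5) ≈ -0.632456

triangle: 2!·1!·2!/6! = 4/720
(j±m)!: 1!·2!·1!·3!·0!·3! = 72
prefactor² = (2J+1)·Δ·N² = 8/5
  k=1: −1/(1!·1!·1!·0!·0!·2!) = -1/2
Σ = -1/2  ⇒  CG² = 8/5·(-1/2)² = 2/5
CG = −√(2/5) = -0.632456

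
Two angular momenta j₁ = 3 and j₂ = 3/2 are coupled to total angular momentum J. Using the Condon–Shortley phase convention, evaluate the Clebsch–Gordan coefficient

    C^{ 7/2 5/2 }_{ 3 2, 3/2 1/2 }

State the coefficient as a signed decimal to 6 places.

+0.377964  (= +√(1/7))

triangle: 1!×5!×2!/9! = 240/362880
(j±m)!: 5!×1!×2!×1!×6!×1! = 172800
prefactor² = (2J+1)×Δ×N² = 6400/7
  k=0: +1/(0!×1!×1!×2!×4!×0!) = 1/48
  k=1: −1/(1!×0!×0!×1!×5!×1!) = -1/120
Σ = 1/80  ⇒  CG² = 6400/7×1/80² = 1/7
CG = +√(1/7) = +0.377964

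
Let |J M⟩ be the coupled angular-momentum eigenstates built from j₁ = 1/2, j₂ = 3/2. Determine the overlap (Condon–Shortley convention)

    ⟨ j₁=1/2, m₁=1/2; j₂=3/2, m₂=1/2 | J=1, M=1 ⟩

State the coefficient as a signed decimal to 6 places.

+√(1/4) = +0.500000

j₁+j₂−J=1  J+j₁−j₂=0  J−j₁+j₂=2  j₁+j₂+J+1=4
(j₁±m₁, j₂±m₂, J±M) = (1,0,2,1,2,0)
P² = 1
sum k=0..0:
  [0] +1/2 = 1/2
S = 1/2
C² = P²·S² = 1/4 ; C = +0.500000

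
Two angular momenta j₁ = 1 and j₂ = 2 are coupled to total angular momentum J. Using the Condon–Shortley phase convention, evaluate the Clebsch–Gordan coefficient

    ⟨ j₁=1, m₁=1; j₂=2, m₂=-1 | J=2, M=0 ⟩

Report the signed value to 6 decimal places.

+√(1/2) ≈ +0.707107

j₁+j₂−J=1  J+j₁−j₂=1  J−j₁+j₂=3  j₁+j₂+J+1=6
(j₁±m₁, j₂±m₂, J±M) = (2,0,1,3,2,2)
P² = 2
sum k=0..0:
  [0] +1/2 = 1/2
S = 1/2
C² = P²·S² = 1/2 ; C = +0.707107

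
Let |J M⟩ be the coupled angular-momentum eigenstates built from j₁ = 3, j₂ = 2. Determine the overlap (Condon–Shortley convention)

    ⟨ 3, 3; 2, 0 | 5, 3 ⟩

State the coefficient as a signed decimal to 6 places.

+0.365148

triangle: 0!*6!*4!/11! = 17280/39916800
(j±m)!: 6!*0!*2!*2!*8!*2! = 232243200
prefactor² = (2J+1)*Δ*N² = 1105920
  k=0: +1/(0!*0!*0!*2!*6!*2!) = 1/2880
Σ = 1/2880  ⇒  CG² = 1105920*1/2880² = 2/15
CG = +√(2/15) = +0.365148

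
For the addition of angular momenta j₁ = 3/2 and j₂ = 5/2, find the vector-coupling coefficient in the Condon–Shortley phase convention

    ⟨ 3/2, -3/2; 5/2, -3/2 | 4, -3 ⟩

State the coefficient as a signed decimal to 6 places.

+0.790569  (= +√(5/8))

j₁+j₂−J=0  J+j₁−j₂=3  J−j₁+j₂=5  j₁+j₂+J+1=9
(j₁±m₁, j₂±m₂, J±M) = (0,3,1,4,1,7)
P² = 12960
sum k=0..0:
  [0] +1/144 = 1/144
S = 1/144
C² = P²·S² = 5/8 ; C = +0.790569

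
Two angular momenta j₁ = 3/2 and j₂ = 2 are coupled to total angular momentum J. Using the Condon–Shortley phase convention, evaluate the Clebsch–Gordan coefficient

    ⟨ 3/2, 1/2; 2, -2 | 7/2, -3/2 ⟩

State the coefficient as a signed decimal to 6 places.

+√(1/7) ≈ +0.377964

triangle: 0!×3!×4!/8! = 144/40320
(j±m)!: 2!×1!×0!×4!×2!×5! = 11520
prefactor² = (2J+1)×Δ×N² = 2304/7
  k=0: +1/(0!×0!×1!×0!×2!×4!) = 1/48
Σ = 1/48  ⇒  CG² = 2304/7×1/48² = 1/7
CG = +√(1/7) = +0.377964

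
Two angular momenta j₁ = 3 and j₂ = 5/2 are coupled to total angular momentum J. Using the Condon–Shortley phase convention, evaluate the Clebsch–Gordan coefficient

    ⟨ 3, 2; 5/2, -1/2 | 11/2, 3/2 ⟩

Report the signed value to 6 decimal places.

√[12·0!6!5!/12! · 5!1!2!3!7!4!] = √(4147200/11)
  +(−1)^0/∏(0,0,1,2,5,3)! = 1/1440  (running 1/1440)
⟨..|..⟩ = √(4147200/11)·(1/1440) = +0.426401

+0.426401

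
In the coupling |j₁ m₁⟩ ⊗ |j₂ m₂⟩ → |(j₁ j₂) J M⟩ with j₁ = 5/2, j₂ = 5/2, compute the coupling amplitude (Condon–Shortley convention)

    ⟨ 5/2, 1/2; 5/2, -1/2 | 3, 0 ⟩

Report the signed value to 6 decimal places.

j₁+j₂−J=2  J+j₁−j₂=3  J−j₁+j₂=3  j₁+j₂+J+1=9
(j₁±m₁, j₂±m₂, J±M) = (3,2,2,3,3,3)
P² = 36/5
sum k=0..2:
  [0] +1/8 = 1/8
  [1] −1/4 = -1/4
  [2] +1/72 = 1/72
S = -1/9
C² = P²·S² = 4/45 ; C = -0.298142

−√(4/45) ≈ -0.298142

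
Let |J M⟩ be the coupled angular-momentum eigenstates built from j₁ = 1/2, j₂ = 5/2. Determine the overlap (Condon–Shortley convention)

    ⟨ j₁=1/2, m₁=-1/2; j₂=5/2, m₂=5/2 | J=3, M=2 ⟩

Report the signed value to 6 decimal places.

+0.408248

triangle: 0!·1!·5!/7! = 120/5040
(j±m)!: 0!·1!·5!·0!·5!·1! = 14400
prefactor² = (2J+1)·Δ·N² = 2400
  k=0: +1/(0!·0!·1!·5!·0!·0!) = 1/120
Σ = 1/120  ⇒  CG² = 2400·1/120² = 1/6
CG = +√(1/6) = +0.408248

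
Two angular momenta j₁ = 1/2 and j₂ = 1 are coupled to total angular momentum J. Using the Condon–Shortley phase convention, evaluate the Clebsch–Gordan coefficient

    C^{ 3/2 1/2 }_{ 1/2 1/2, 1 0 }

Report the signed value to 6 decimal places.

+√(2/3) ≈ +0.816497

√[4·0!1!2!/4! · 1!0!1!1!2!1!] = √(2/3)
  +(−1)^0/∏(0,0,0,1,1,1)! = 1  (running 1)
⟨..|..⟩ = √(2/3)·(1) = +0.816497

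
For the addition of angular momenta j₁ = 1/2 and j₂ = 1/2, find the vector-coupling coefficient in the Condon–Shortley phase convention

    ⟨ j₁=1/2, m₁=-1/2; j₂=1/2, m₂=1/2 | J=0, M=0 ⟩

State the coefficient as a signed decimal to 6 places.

-0.707107  (= −√(1/2))

√[1·1!0!0!/2! · 0!1!1!0!0!0!] = √(1/2)
  +(−1)^1/∏(1,0,0,0,0,0)! = -1  (running -1)
⟨..|..⟩ = √(1/2)·(-1) = -0.707107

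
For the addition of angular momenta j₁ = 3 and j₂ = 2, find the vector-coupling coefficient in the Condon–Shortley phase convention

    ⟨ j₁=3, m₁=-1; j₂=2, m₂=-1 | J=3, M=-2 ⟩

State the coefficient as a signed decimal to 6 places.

−√(1/4) ≈ -0.500000

j₁+j₂−J=2  J+j₁−j₂=4  J−j₁+j₂=2  j₁+j₂+J+1=9
(j₁±m₁, j₂±m₂, J±M) = (2,4,1,3,1,5)
P² = 64
sum k=0..1:
  [0] +1/48 = 1/48
  [1] −1/12 = -1/12
S = -1/16
C² = P²·S² = 1/4 ; C = -0.500000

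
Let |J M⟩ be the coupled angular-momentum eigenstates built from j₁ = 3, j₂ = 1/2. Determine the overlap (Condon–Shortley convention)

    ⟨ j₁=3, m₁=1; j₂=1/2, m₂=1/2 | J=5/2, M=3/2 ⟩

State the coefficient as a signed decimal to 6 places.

-0.534522

triangle: 1!×5!×0!/7! = 120/5040
(j±m)!: 4!×2!×1!×0!×4!×1! = 1152
prefactor² = (2J+1)×Δ×N² = 1152/7
  k=1: −1/(1!×0!×1!×0!×4!×0!) = -1/24
Σ = -1/24  ⇒  CG² = 1152/7×(-1/24)² = 2/7
CG = −√(2/7) = -0.534522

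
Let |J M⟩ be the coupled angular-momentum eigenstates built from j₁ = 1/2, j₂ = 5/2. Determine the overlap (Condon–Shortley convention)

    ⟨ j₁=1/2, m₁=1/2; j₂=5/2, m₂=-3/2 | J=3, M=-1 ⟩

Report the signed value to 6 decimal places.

triangle: 0!×1!×5!/7! = 120/5040
(j±m)!: 1!×0!×1!×4!×2!×4! = 1152
prefactor² = (2J+1)×Δ×N² = 192
  k=0: +1/(0!×0!×0!×1!×1!×4!) = 1/24
Σ = 1/24  ⇒  CG² = 192×1/24² = 1/3
CG = +√(1/3) = +0.577350

+√(1/3) ≈ +0.577350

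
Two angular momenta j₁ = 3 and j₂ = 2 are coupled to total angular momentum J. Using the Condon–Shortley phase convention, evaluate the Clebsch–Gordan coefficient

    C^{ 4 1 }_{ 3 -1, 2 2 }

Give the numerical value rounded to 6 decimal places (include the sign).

−√(2/7) = -0.534522

√[9·1!5!3!/10! · 2!4!4!0!5!3!] = √(10368/7)
  +(−1)^1/∏(1,0,3,3,2,0)! = -1/72  (running -1/72)
⟨..|..⟩ = √(10368/7)·(-1/72) = -0.534522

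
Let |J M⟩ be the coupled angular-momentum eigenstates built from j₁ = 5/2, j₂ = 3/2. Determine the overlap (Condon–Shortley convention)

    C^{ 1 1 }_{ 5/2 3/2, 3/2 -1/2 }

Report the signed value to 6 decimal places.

√[3·3!2!0!/6! · 4!1!1!2!2!0!] = √(24/5)
  +(−1)^1/∏(1,2,0,0,2,0)! = -1/4  (running -1/4)
⟨..|..⟩ = √(24/5)·(-1/4) = -0.547723

-0.547723  (= −√(3/10))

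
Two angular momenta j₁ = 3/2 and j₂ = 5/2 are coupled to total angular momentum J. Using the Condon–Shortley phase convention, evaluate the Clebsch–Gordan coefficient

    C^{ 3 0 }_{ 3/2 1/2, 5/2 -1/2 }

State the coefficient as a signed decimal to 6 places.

+0.447214  (= +√(1/5))

j₁+j₂−J=1  J+j₁−j₂=2  J−j₁+j₂=4  j₁+j₂+J+1=8
(j₁±m₁, j₂±m₂, J±M) = (2,1,2,3,3,3)
P² = 36/5
sum k=0..1:
  [0] +1/4 = 1/4
  [1] −1/12 = -1/12
S = 1/6
C² = P²·S² = 1/5 ; C = +0.447214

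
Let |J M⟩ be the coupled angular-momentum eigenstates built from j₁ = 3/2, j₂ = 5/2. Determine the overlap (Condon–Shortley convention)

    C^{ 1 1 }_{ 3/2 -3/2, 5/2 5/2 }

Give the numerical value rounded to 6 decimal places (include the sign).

−√(1/2) = -0.707107

triangle: 3!·0!·2!/6! = 12/720
(j±m)!: 0!·3!·5!·0!·2!·0! = 1440
prefactor² = (2J+1)·Δ·N² = 72
  k=3: −1/(3!·0!·0!·2!·0!·0!) = -1/12
Σ = -1/12  ⇒  CG² = 72·(-1/12)² = 1/2
CG = −√(1/2) = -0.707107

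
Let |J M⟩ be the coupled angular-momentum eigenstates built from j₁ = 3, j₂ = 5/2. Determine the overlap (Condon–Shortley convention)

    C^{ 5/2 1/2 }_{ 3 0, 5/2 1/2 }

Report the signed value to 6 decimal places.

+√(8/105) ≈ +0.276026

j₁+j₂−J=3  J+j₁−j₂=3  J−j₁+j₂=2  j₁+j₂+J+1=9
(j₁±m₁, j₂±m₂, J±M) = (3,3,3,2,3,2)
P² = 216/35
sum k=1..3:
  [1] −1/8 = -1/8
  [2] +1/4 = 1/4
  [3] −1/72 = -1/72
S = 1/9
C² = P²·S² = 8/105 ; C = +0.276026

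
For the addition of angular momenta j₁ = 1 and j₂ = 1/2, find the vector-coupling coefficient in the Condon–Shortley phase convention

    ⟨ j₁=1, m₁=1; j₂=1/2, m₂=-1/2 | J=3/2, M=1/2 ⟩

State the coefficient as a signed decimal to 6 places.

+0.577350  (= +√(1/3))

triangle: 0!*2!*1!/4! = 2/24
(j±m)!: 2!*0!*0!*1!*2!*1! = 4
prefactor² = (2J+1)*Δ*N² = 4/3
  k=0: +1/(0!*0!*0!*0!*2!*1!) = 1/2
Σ = 1/2  ⇒  CG² = 4/3*1/2² = 1/3
CG = +√(1/3) = +0.577350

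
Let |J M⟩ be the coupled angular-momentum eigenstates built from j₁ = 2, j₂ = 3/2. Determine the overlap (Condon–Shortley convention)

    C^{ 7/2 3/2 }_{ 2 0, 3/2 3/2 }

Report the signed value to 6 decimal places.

+√(2/7) ≈ +0.534522

triangle: 0!×4!×3!/8! = 144/40320
(j±m)!: 2!×2!×3!×0!×5!×2! = 5760
prefactor² = (2J+1)×Δ×N² = 1152/7
  k=0: +1/(0!×0!×2!×3!×2!×0!) = 1/24
Σ = 1/24  ⇒  CG² = 1152/7×1/24² = 2/7
CG = +√(2/7) = +0.534522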